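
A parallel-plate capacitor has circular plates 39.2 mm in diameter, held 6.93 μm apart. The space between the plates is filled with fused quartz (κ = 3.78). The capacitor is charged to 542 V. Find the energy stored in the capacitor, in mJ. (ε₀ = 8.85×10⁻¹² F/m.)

A = π(39.2/2 mm)² = 1.21×10⁻³ m².
C = κε₀A/d = 3.78 × 8.85×10⁻¹² × 1.21×10⁻³ / 6.93×10⁻⁶ = 5.83×10⁻⁹ F.
U = ½CV² = ½ × 5.83×10⁻⁹ × (542)² = 8.56×10⁻⁴ J.

0.856 mJ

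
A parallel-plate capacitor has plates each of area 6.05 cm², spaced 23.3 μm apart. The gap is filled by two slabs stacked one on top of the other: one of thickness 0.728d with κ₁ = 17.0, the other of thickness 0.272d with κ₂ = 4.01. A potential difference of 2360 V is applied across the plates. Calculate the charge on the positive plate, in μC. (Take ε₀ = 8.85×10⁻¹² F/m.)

A = 6.05 cm² = 6.05×10⁻⁴ m².
Stacked slabs ⇒ two capacitors in series, each with the full plate area.
C₁ = κ₁ε₀A/d₁ = 17.0 × 8.85×10⁻¹² × 6.05×10⁻⁴ / 1.70×10⁻⁵ = 5.37×10⁻⁹ F.
C₂ = κ₂ε₀A/d₂ = 4.01 × 8.85×10⁻¹² × 6.05×10⁻⁴ / 6.34×10⁻⁶ = 3.39×10⁻⁹ F.
C = (1/C₁ + 1/C₂)⁻¹ = 2.08×10⁻⁹ F.
Q = CV = 2.08×10⁻⁹ × 2360 = 4.90×10⁻⁶ C.

4.90 μC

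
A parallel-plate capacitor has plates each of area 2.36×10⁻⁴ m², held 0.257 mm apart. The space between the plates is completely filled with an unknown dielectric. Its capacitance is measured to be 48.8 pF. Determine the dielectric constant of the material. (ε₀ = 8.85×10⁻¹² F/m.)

κ = Cd/(ε₀A) = 4.88×10⁻¹¹ × 2.57×10⁻⁴ / (8.85×10⁻¹² × 2.36×10⁻⁴) = 6.00.

κ ≈ 6.00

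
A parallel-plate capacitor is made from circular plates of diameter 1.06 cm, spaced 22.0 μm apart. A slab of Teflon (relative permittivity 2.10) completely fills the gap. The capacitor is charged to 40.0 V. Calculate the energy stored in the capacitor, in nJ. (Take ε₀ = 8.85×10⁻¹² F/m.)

A = π(1.06/2 cm)² = 8.82×10⁻⁵ m².
C = κε₀A/d = 2.10 × 8.85×10⁻¹² × 8.82×10⁻⁵ / 2.20×10⁻⁵ = 7.45×10⁻¹¹ F.
U = ½CV² = ½ × 7.45×10⁻¹¹ × (40.0)² = 5.96×10⁻⁸ J.

59.6 nJ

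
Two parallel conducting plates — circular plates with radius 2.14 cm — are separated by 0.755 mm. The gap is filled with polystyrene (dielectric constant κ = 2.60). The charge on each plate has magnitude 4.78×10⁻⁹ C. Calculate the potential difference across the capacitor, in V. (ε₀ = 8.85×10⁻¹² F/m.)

109 V

A = π(2.14 cm)² = 1.44×10⁻³ m².
C = κε₀A/d = 2.60 × 8.85×10⁻¹² × 1.44×10⁻³ / 7.55×10⁻⁴ = 4.38×10⁻¹¹ F.
V = Q/C = 4.78×10⁻⁹ / 4.38×10⁻¹¹ = 1.09×10² V.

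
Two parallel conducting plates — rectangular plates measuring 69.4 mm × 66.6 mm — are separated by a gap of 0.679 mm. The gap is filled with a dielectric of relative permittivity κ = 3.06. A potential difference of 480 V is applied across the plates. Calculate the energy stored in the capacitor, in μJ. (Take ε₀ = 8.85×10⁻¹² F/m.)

U ≈ 21.2 μJ

A = 69.4 × 66.6 mm² = 4.62×10⁻³ m².
C = κε₀A/d = 3.06 × 8.85×10⁻¹² × 4.62×10⁻³ / 6.79×10⁻⁴ = 1.84×10⁻¹⁰ F.
U = ½CV² = ½ × 1.84×10⁻¹⁰ × (480)² = 2.12×10⁻⁵ J.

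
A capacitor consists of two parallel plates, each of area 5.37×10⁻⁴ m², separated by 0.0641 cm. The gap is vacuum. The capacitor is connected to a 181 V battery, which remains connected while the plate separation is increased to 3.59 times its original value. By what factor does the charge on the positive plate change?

Battery connected ⇒ V is held fixed.
C₂ = 0.279 C₁ and Q = CV, so Q₂/Q₁ = C₂/C₁ = 0.279.

0.279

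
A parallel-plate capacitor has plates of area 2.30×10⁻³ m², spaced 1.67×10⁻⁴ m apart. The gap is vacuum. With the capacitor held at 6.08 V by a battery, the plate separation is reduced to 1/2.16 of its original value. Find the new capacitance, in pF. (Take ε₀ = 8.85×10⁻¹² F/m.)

C ≈ 263 pF

Initially C₁ = ε₀A/d = 8.85×10⁻¹² × 2.30×10⁻³ / 1.67×10⁻⁴ = 1.22×10⁻¹⁰ F.
C = ε₀A/d scales as 1/d, so C₂/C₁ = d₁/d₂ = 2.16.
C₂ = 2.16 × 1.22×10⁻¹⁰ = 2.63×10⁻¹⁰ F.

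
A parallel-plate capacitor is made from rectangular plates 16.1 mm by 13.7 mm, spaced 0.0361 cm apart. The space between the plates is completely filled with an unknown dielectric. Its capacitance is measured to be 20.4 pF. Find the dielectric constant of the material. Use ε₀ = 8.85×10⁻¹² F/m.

A = 16.1 × 13.7 mm² = 2.21×10⁻⁴ m².
κ = Cd/(ε₀A) = 2.04×10⁻¹¹ × 3.61×10⁻⁴ / (8.85×10⁻¹² × 2.21×10⁻⁴) = 3.77.

κ ≈ 3.77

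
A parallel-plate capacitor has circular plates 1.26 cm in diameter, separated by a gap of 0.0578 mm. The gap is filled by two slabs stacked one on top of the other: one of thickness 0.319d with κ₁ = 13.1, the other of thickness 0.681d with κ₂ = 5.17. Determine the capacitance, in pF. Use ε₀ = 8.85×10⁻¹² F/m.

C ≈ 122 pF

A = π(1.26/2 cm)² = 1.25×10⁻⁴ m².
Stacked slabs ⇒ two capacitors in series, each with the full plate area.
C₁ = κ₁ε₀A/d₁ = 13.1 × 8.85×10⁻¹² × 1.25×10⁻⁴ / 1.84×10⁻⁵ = 7.84×10⁻¹⁰ F.
C₂ = κ₂ε₀A/d₂ = 5.17 × 8.85×10⁻¹² × 1.25×10⁻⁴ / 3.94×10⁻⁵ = 1.45×10⁻¹⁰ F.
C = (1/C₁ + 1/C₂)⁻¹ = 1.22×10⁻¹⁰ F.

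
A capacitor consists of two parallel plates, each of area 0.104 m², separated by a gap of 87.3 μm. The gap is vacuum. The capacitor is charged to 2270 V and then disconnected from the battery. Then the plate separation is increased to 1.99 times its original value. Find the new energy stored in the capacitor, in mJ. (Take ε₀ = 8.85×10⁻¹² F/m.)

54.1 mJ

Initially C₁ = ε₀A/d = 8.85×10⁻¹² × 0.104 / 8.73×10⁻⁵ = 1.05×10⁻⁸ F.
U₁ = 2.72×10⁻² J.
Isolated ⇒ Q is held fixed. C₂ = 0.503 C₁ and U = Q²/(2C), so U₂/U₁ = C₁/C₂ = 1.99.
U₂ = 1.99 × 2.72×10⁻² = 5.41×10⁻² J.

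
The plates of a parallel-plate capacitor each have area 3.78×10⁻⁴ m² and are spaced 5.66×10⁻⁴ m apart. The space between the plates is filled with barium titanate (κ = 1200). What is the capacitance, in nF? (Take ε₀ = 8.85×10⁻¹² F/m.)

7.09 nF

C = κε₀A/d = 1200 × 8.85×10⁻¹² × 3.78×10⁻⁴ / 5.66×10⁻⁴ = 7.09×10⁻⁹ F.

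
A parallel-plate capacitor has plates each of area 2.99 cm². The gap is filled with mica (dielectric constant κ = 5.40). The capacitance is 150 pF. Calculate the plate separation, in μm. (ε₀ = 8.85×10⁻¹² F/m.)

95.3 μm

A = 2.99 cm² = 2.99×10⁻⁴ m².
d = κε₀A/C = 5.40 × 8.85×10⁻¹² × 2.99×10⁻⁴ / 1.50×10⁻¹⁰ = 9.53×10⁻⁵ m.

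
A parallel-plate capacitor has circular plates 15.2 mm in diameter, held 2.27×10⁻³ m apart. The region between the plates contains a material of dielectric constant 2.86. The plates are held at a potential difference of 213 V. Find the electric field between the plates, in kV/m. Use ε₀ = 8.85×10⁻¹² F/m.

E = V/d = 213 / 2.27×10⁻³ = 9.38×10⁴ V/m.

93.8 kV/m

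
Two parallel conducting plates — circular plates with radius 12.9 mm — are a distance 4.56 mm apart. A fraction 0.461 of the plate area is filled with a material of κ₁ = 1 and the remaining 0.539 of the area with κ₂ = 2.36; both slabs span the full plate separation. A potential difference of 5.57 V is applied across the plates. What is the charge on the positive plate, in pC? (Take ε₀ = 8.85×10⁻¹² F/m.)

A = π(12.9 mm)² = 5.23×10⁻⁴ m².
Side-by-side slabs ⇒ two capacitors in parallel, each spanning the full gap.
C₁ = κ₁ε₀A₁/d = 1.00 × 8.85×10⁻¹² × 2.41×10⁻⁴ / 4.56×10⁻³ = 4.68×10⁻¹³ F.
C₂ = κ₂ε₀A₂/d = 2.36 × 8.85×10⁻¹² × 2.82×10⁻⁴ / 4.56×10⁻³ = 1.29×10⁻¹² F.
C = C₁ + C₂ = 1.76×10⁻¹² F.
Q = CV = 1.76×10⁻¹² × 5.57 = 9.79×10⁻¹² C.

Q ≈ 9.79 pC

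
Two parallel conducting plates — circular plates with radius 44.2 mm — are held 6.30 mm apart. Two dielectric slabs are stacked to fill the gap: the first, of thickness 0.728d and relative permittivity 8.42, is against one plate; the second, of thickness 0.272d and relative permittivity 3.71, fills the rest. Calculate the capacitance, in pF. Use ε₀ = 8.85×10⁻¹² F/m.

A = π(44.2 mm)² = 6.14×10⁻³ m².
Stacked slabs ⇒ two capacitors in series, each with the full plate area.
C₁ = κ₁ε₀A/d₁ = 8.42 × 8.85×10⁻¹² × 6.14×10⁻³ / 4.59×10⁻³ = 9.97×10⁻¹¹ F.
C₂ = κ₂ε₀A/d₂ = 3.71 × 8.85×10⁻¹² × 6.14×10⁻³ / 1.71×10⁻³ = 1.18×10⁻¹⁰ F.
C = (1/C₁ + 1/C₂)⁻¹ = 5.40×10⁻¹¹ F.

54.0 pF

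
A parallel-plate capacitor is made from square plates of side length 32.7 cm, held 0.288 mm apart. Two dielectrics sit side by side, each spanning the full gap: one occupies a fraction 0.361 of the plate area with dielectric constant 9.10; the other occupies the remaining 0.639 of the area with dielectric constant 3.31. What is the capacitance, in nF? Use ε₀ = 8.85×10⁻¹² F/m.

A = (32.7 cm)² = 0.107 m².
Side-by-side slabs ⇒ two capacitors in parallel, each spanning the full gap.
C₁ = κ₁ε₀A₁/d = 9.10 × 8.85×10⁻¹² × 3.86×10⁻² / 2.88×10⁻⁴ = 1.08×10⁻⁸ F.
C₂ = κ₂ε₀A₂/d = 3.31 × 8.85×10⁻¹² × 6.83×10⁻² / 2.88×10⁻⁴ = 6.95×10⁻⁹ F.
C = C₁ + C₂ = 1.77×10⁻⁸ F.

C ≈ 17.7 nF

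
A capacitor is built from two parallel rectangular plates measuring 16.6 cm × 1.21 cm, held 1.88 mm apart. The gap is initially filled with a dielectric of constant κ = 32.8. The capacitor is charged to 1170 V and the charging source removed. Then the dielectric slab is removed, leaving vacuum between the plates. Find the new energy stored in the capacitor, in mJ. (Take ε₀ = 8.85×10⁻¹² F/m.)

6.96 mJ

A = 16.6 × 1.21 cm² = 2.01×10⁻³ m².
Initially C₁ = κε₀A/d = 32.8 × 8.85×10⁻¹² × 2.01×10⁻³ / 1.88×10⁻³ = 3.10×10⁻¹⁰ F.
U₁ = 2.12×10⁻⁴ J.
Isolated ⇒ Q is held fixed. C₂ = 0.0305 C₁ and U = Q²/(2C), so U₂/U₁ = C₁/C₂ = 32.8.
U₂ = 32.8 × 2.12×10⁻⁴ = 6.96×10⁻³ J.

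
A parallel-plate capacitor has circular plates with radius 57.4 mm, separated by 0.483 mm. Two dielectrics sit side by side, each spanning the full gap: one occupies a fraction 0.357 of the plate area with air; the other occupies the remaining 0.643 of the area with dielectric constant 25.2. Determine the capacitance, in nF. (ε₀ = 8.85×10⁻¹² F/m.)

C ≈ 3.14 nF

A = π(57.4 mm)² = 1.04×10⁻² m².
Side-by-side slabs ⇒ two capacitors in parallel, each spanning the full gap.
C₁ = κ₁ε₀A₁/d = 1.00 × 8.85×10⁻¹² × 3.70×10⁻³ / 4.83×10⁻⁴ = 6.77×10⁻¹¹ F.
C₂ = κ₂ε₀A₂/d = 25.2 × 8.85×10⁻¹² × 6.66×10⁻³ / 4.83×10⁻⁴ = 3.07×10⁻⁹ F.
C = C₁ + C₂ = 3.14×10⁻⁹ F.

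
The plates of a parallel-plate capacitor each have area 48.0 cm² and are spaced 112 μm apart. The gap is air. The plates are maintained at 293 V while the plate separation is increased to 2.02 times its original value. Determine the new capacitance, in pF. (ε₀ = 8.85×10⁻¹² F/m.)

A = 48.0 cm² = 4.80×10⁻³ m².
Initially C₁ = ε₀A/d = 8.85×10⁻¹² × 4.80×10⁻³ / 1.12×10⁻⁴ = 3.79×10⁻¹⁰ F.
C = ε₀A/d scales as 1/d, so C₂/C₁ = d₁/d₂ = 1/2.02 = 0.495.
C₂ = 0.495 × 3.79×10⁻¹⁰ = 1.88×10⁻¹⁰ F.

188 pF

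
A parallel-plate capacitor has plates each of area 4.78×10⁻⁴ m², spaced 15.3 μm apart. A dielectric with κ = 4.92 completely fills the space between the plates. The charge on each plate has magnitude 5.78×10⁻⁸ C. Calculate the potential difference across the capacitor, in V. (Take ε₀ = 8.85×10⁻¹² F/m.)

C = κε₀A/d = 4.92 × 8.85×10⁻¹² × 4.78×10⁻⁴ / 1.53×10⁻⁵ = 1.36×10⁻⁹ F.
V = Q/C = 5.78×10⁻⁸ / 1.36×10⁻⁹ = 42.5 V.

42.5 V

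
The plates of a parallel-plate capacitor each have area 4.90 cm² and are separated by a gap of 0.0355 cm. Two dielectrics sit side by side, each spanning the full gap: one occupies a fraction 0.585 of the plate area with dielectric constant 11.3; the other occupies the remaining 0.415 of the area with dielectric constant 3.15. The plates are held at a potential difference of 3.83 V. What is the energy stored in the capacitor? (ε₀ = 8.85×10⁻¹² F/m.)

A = 4.90 cm² = 4.90×10⁻⁴ m².
Side-by-side slabs ⇒ two capacitors in parallel, each spanning the full gap.
C₁ = κ₁ε₀A₁/d = 11.3 × 8.85×10⁻¹² × 2.87×10⁻⁴ / 3.55×10⁻⁴ = 8.08×10⁻¹¹ F.
C₂ = κ₂ε₀A₂/d = 3.15 × 8.85×10⁻¹² × 2.03×10⁻⁴ / 3.55×10⁻⁴ = 1.60×10⁻¹¹ F.
C = C₁ + C₂ = 9.67×10⁻¹¹ F.
U = ½CV² = ½ × 9.67×10⁻¹¹ × (3.83)² = 7.09×10⁻¹⁰ J.

U ≈ 0.709 nJ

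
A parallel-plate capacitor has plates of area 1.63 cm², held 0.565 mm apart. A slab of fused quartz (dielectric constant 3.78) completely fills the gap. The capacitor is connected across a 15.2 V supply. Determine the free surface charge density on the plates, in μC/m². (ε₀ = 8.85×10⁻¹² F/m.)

0.900 μC/m²

A = 1.63 cm² = 1.63×10⁻⁴ m².
C = κε₀A/d = 3.78 × 8.85×10⁻¹² × 1.63×10⁻⁴ / 5.65×10⁻⁴ = 9.65×10⁻¹² F.
σ = Q/A = CV/A = 9.65×10⁻¹² × 15.2 / 1.63×10⁻⁴ = 9.00×10⁻⁷ C/m².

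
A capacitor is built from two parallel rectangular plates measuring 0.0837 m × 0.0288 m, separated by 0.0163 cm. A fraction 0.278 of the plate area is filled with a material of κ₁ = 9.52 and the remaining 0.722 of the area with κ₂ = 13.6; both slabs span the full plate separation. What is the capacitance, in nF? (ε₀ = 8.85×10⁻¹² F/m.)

A = 0.0837 × 0.0288 m² = 2.41×10⁻³ m².
Side-by-side slabs ⇒ two capacitors in parallel, each spanning the full gap.
C₁ = κ₁ε₀A₁/d = 9.52 × 8.85×10⁻¹² × 6.70×10⁻⁴ / 1.63×10⁻⁴ = 3.46×10⁻¹⁰ F.
C₂ = κ₂ε₀A₂/d = 13.6 × 8.85×10⁻¹² × 1.74×10⁻³ / 1.63×10⁻⁴ = 1.29×10⁻⁹ F.
C = C₁ + C₂ = 1.63×10⁻⁹ F.

1.63 nF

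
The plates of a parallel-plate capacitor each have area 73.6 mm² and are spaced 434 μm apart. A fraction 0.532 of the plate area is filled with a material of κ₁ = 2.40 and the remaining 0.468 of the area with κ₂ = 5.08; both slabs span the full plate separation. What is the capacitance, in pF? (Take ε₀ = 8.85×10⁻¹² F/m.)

A = 73.6 mm² = 7.36×10⁻⁵ m².
Side-by-side slabs ⇒ two capacitors in parallel, each spanning the full gap.
C₁ = κ₁ε₀A₁/d = 2.40 × 8.85×10⁻¹² × 3.92×10⁻⁵ / 4.34×10⁻⁴ = 1.92×10⁻¹² F.
C₂ = κ₂ε₀A₂/d = 5.08 × 8.85×10⁻¹² × 3.44×10⁻⁵ / 4.34×10⁻⁴ = 3.57×10⁻¹² F.
C = C₁ + C₂ = 5.48×10⁻¹² F.

C ≈ 5.48 pF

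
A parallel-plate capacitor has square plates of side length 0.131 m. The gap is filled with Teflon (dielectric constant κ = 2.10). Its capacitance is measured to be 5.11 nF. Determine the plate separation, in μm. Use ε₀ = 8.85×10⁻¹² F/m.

A = (0.131 m)² = 1.72×10⁻² m².
d = κε₀A/C = 2.10 × 8.85×10⁻¹² × 1.72×10⁻² / 5.11×10⁻⁹ = 6.24×10⁻⁵ m.

d ≈ 62.4 μm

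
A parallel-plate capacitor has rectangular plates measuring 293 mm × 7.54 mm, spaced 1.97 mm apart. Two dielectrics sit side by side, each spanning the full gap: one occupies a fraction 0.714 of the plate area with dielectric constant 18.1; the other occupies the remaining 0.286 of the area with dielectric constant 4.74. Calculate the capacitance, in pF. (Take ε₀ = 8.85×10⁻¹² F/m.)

C ≈ 142 pF

A = 293 × 7.54 mm² = 2.21×10⁻³ m².
Side-by-side slabs ⇒ two capacitors in parallel, each spanning the full gap.
C₁ = κ₁ε₀A₁/d = 18.1 × 8.85×10⁻¹² × 1.58×10⁻³ / 1.97×10⁻³ = 1.28×10⁻¹⁰ F.
C₂ = κ₂ε₀A₂/d = 4.74 × 8.85×10⁻¹² × 6.32×10⁻⁴ / 1.97×10⁻³ = 1.35×10⁻¹¹ F.
C = C₁ + C₂ = 1.42×10⁻¹⁰ F.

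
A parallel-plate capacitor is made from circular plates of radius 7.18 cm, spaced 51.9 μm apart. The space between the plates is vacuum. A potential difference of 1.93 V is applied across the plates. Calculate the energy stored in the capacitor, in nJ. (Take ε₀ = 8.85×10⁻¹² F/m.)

5.14 nJ

A = π(7.18 cm)² = 1.62×10⁻² m².
C = ε₀A/d = 8.85×10⁻¹² × 1.62×10⁻² / 5.19×10⁻⁵ = 2.76×10⁻⁹ F.
U = ½CV² = ½ × 2.76×10⁻⁹ × (1.93)² = 5.14×10⁻⁹ J.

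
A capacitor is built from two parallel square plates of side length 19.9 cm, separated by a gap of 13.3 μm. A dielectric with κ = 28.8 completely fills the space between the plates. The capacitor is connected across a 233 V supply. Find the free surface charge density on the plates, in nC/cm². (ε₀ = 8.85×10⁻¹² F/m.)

A = (19.9 cm)² = 3.96×10⁻² m².
C = κε₀A/d = 28.8 × 8.85×10⁻¹² × 3.96×10⁻² / 1.33×10⁻⁵ = 7.59×10⁻⁷ F.
σ = Q/A = CV/A = 7.59×10⁻⁷ × 233 / 3.96×10⁻² = 4.47×10⁻³ C/m².

σ ≈ 447 nC/cm²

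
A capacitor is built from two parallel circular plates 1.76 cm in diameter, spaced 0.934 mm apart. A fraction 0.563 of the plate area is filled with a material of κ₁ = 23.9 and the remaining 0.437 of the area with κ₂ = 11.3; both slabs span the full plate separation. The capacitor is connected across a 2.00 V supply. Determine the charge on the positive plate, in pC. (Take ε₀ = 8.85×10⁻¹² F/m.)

Q ≈ 84.8 pC

A = π(1.76/2 cm)² = 2.43×10⁻⁴ m².
Side-by-side slabs ⇒ two capacitors in parallel, each spanning the full gap.
C₁ = κ₁ε₀A₁/d = 23.9 × 8.85×10⁻¹² × 1.37×10⁻⁴ / 9.34×10⁻⁴ = 3.10×10⁻¹¹ F.
C₂ = κ₂ε₀A₂/d = 11.3 × 8.85×10⁻¹² × 1.06×10⁻⁴ / 9.34×10⁻⁴ = 1.14×10⁻¹¹ F.
C = C₁ + C₂ = 4.24×10⁻¹¹ F.
Q = CV = 4.24×10⁻¹¹ × 2.00 = 8.48×10⁻¹¹ C.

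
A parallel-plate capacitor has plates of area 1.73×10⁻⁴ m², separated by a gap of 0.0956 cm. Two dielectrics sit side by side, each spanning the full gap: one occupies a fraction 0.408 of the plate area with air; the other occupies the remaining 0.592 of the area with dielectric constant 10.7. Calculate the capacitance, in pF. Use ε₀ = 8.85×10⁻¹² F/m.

Side-by-side slabs ⇒ two capacitors in parallel, each spanning the full gap.
C₁ = κ₁ε₀A₁/d = 1.00 × 8.85×10⁻¹² × 7.06×10⁻⁵ / 9.56×10⁻⁴ = 6.53×10⁻¹³ F.
C₂ = κ₂ε₀A₂/d = 10.7 × 8.85×10⁻¹² × 1.02×10⁻⁴ / 9.56×10⁻⁴ = 1.01×10⁻¹¹ F.
C = C₁ + C₂ = 1.08×10⁻¹¹ F.

C ≈ 10.8 pF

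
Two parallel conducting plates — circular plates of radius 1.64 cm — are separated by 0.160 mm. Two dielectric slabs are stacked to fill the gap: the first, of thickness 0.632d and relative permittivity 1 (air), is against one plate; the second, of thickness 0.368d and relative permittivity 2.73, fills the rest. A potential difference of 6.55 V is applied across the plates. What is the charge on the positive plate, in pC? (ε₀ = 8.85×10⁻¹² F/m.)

A = π(1.64 cm)² = 8.45×10⁻⁴ m².
Stacked slabs ⇒ two capacitors in series, each with the full plate area.
C₁ = κ₁ε₀A/d₁ = 1.00 × 8.85×10⁻¹² × 8.45×10⁻⁴ / 1.01×10⁻⁴ = 7.40×10⁻¹¹ F.
C₂ = κ₂ε₀A/d₂ = 2.73 × 8.85×10⁻¹² × 8.45×10⁻⁴ / 5.89×10⁻⁵ = 3.47×10⁻¹⁰ F.
C = (1/C₁ + 1/C₂)⁻¹ = 6.10×10⁻¹¹ F.
Q = CV = 6.10×10⁻¹¹ × 6.55 = 3.99×10⁻¹⁰ C.

399 pC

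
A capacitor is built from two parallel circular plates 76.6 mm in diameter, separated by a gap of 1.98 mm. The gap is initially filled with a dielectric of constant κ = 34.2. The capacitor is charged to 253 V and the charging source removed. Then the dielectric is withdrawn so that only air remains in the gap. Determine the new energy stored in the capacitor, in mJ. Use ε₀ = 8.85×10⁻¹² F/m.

A = π(76.6/2 mm)² = 4.61×10⁻³ m².
Initially C₁ = κε₀A/d = 34.2 × 8.85×10⁻¹² × 4.61×10⁻³ / 1.98×10⁻³ = 7.04×10⁻¹⁰ F.
U₁ = 2.25×10⁻⁵ J.
Isolated ⇒ Q is held fixed. C₂ = 0.0292 C₁ and U = Q²/(2C), so U₂/U₁ = C₁/C₂ = 34.2.
U₂ = 34.2 × 2.25×10⁻⁵ = 7.71×10⁻⁴ J.

U ≈ 0.771 mJ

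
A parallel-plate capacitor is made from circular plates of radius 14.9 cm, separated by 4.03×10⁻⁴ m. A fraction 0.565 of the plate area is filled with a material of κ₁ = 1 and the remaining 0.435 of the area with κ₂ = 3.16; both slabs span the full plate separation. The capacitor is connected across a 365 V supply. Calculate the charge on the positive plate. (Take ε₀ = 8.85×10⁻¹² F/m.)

A = π(14.9 cm)² = 6.97×10⁻² m².
Side-by-side slabs ⇒ two capacitors in parallel, each spanning the full gap.
C₁ = κ₁ε₀A₁/d = 1.00 × 8.85×10⁻¹² × 3.94×10⁻² / 4.03×10⁻⁴ = 8.65×10⁻¹⁰ F.
C₂ = κ₂ε₀A₂/d = 3.16 × 8.85×10⁻¹² × 3.03×10⁻² / 4.03×10⁻⁴ = 2.11×10⁻⁹ F.
C = C₁ + C₂ = 2.97×10⁻⁹ F.
Q = CV = 2.97×10⁻⁹ × 365 = 1.08×10⁻⁶ C.

1.08 μC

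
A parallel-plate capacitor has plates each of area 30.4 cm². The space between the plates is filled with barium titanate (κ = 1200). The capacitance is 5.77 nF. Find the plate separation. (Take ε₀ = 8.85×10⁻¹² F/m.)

A = 30.4 cm² = 3.04×10⁻³ m².
d = κε₀A/C = 1200 × 8.85×10⁻¹² × 3.04×10⁻³ / 5.77×10⁻⁹ = 5.60×10⁻³ m.

5.60 mm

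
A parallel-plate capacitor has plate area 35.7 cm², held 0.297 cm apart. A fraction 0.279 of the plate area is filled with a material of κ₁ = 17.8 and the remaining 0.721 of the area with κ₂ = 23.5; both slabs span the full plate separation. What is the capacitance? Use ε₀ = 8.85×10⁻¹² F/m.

A = 35.7 cm² = 3.57×10⁻³ m².
Side-by-side slabs ⇒ two capacitors in parallel, each spanning the full gap.
C₁ = κ₁ε₀A₁/d = 17.8 × 8.85×10⁻¹² × 9.96×10⁻⁴ / 2.97×10⁻³ = 5.28×10⁻¹¹ F.
C₂ = κ₂ε₀A₂/d = 23.5 × 8.85×10⁻¹² × 2.57×10⁻³ / 2.97×10⁻³ = 1.80×10⁻¹⁰ F.
C = C₁ + C₂ = 2.33×10⁻¹⁰ F.

C ≈ 233 pF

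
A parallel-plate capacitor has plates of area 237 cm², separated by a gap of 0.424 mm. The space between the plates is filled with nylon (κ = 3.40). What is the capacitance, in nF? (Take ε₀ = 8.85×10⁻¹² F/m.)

1.68 nF

A = 237 cm² = 2.37×10⁻² m².
C = κε₀A/d = 3.40 × 8.85×10⁻¹² × 2.37×10⁻² / 4.24×10⁻⁴ = 1.68×10⁻⁹ F.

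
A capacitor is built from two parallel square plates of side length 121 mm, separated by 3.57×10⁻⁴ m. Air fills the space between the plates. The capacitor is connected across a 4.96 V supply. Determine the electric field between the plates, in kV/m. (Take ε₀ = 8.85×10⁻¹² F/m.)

E ≈ 13.9 kV/m

E = V/d = 4.96 / 3.57×10⁻⁴ = 1.39×10⁴ V/m.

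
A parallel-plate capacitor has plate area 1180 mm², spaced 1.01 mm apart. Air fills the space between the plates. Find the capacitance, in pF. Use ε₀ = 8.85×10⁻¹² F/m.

C ≈ 10.3 pF

A = 1180 mm² = 1.18×10⁻³ m².
C = ε₀A/d = 8.85×10⁻¹² × 1.18×10⁻³ / 1.01×10⁻³ = 1.03×10⁻¹¹ F.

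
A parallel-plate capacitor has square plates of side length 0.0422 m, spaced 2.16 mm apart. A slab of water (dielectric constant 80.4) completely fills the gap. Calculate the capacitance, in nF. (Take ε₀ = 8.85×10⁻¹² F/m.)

0.587 nF

A = (0.0422 m)² = 1.78×10⁻³ m².
C = κε₀A/d = 80.4 × 8.85×10⁻¹² × 1.78×10⁻³ / 2.16×10⁻³ = 5.87×10⁻¹⁰ F.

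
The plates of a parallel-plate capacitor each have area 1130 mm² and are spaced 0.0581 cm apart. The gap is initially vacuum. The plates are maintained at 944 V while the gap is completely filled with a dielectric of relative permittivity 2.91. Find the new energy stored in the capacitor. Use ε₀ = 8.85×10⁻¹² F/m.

A = 1130 mm² = 1.13×10⁻³ m².
Initially C₁ = ε₀A/d = 8.85×10⁻¹² × 1.13×10⁻³ / 5.81×10⁻⁴ = 1.72×10⁻¹¹ F.
U₁ = 7.67×10⁻⁶ J.
Battery connected ⇒ V is held fixed. C₂ = 2.91 C₁ and U = ½CV², so U₂/U₁ = C₂/C₁ = 2.91.
U₂ = 2.91 × 7.67×10⁻⁶ = 2.23×10⁻⁵ J.

U ≈ 22.3 μJ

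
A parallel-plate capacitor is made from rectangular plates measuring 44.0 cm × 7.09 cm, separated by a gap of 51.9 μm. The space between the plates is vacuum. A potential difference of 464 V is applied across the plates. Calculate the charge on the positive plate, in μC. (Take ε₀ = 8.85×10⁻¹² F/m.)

A = 44.0 × 7.09 cm² = 3.12×10⁻² m².
C = ε₀A/d = 8.85×10⁻¹² × 3.12×10⁻² / 5.19×10⁻⁵ = 5.32×10⁻⁹ F.
Q = CV = 5.32×10⁻⁹ × 464 = 2.47×10⁻⁶ C.

Q ≈ 2.47 μC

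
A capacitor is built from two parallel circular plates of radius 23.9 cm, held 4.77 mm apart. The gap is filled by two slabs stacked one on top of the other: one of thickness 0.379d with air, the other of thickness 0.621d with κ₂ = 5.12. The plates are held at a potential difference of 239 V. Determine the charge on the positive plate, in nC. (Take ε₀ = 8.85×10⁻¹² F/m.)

159 nC

A = π(23.9 cm)² = 0.179 m².
Stacked slabs ⇒ two capacitors in series, each with the full plate area.
C₁ = κ₁ε₀A/d₁ = 1.00 × 8.85×10⁻¹² × 0.179 / 1.81×10⁻³ = 8.78×10⁻¹⁰ F.
C₂ = κ₂ε₀A/d₂ = 5.12 × 8.85×10⁻¹² × 0.179 / 2.96×10⁻³ = 2.75×10⁻⁹ F.
C = (1/C₁ + 1/C₂)⁻¹ = 6.66×10⁻¹⁰ F.
Q = CV = 6.66×10⁻¹⁰ × 239 = 1.59×10⁻⁷ C.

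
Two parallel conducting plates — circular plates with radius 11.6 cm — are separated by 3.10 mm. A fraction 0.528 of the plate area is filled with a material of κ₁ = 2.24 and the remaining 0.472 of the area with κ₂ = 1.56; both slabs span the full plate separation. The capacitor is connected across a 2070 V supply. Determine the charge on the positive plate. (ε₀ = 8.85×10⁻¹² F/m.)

Q ≈ 479 nC

A = π(11.6 cm)² = 4.23×10⁻² m².
Side-by-side slabs ⇒ two capacitors in parallel, each spanning the full gap.
C₁ = κ₁ε₀A₁/d = 2.24 × 8.85×10⁻¹² × 2.23×10⁻² / 3.10×10⁻³ = 1.43×10⁻¹⁰ F.
C₂ = κ₂ε₀A₂/d = 1.56 × 8.85×10⁻¹² × 2.00×10⁻² / 3.10×10⁻³ = 8.89×10⁻¹¹ F.
C = C₁ + C₂ = 2.32×10⁻¹⁰ F.
Q = CV = 2.32×10⁻¹⁰ × 2070 = 4.79×10⁻⁷ C.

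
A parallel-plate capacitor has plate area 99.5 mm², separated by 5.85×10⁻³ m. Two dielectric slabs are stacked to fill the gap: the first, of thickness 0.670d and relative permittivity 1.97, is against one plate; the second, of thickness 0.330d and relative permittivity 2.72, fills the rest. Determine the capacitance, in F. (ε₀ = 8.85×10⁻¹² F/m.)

A = 99.5 mm² = 9.95×10⁻⁵ m².
Stacked slabs ⇒ two capacitors in series, each with the full plate area.
C₁ = κ₁ε₀A/d₁ = 1.97 × 8.85×10⁻¹² × 9.95×10⁻⁵ / 3.92×10⁻³ = 4.43×10⁻¹³ F.
C₂ = κ₂ε₀A/d₂ = 2.72 × 8.85×10⁻¹² × 9.95×10⁻⁵ / 1.93×10⁻³ = 1.24×10⁻¹² F.
C = (1/C₁ + 1/C₂)⁻¹ = 3.26×10⁻¹³ F.

3.26×10⁻¹³ F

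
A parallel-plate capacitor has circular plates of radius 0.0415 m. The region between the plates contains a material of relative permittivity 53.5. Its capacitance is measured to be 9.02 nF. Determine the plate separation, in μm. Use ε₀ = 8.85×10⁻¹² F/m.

A = π(0.0415 m)² = 5.41×10⁻³ m².
d = κε₀A/C = 53.5 × 8.85×10⁻¹² × 5.41×10⁻³ / 9.02×10⁻⁹ = 2.84×10⁻⁴ m.

d ≈ 284 μm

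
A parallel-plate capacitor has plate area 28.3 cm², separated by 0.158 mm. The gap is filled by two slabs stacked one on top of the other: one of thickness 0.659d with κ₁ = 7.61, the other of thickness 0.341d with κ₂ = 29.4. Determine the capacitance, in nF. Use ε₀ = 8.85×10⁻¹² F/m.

1.61 nF

A = 28.3 cm² = 2.83×10⁻³ m².
Stacked slabs ⇒ two capacitors in series, each with the full plate area.
C₁ = κ₁ε₀A/d₁ = 7.61 × 8.85×10⁻¹² × 2.83×10⁻³ / 1.04×10⁻⁴ = 1.83×10⁻⁹ F.
C₂ = κ₂ε₀A/d₂ = 29.4 × 8.85×10⁻¹² × 2.83×10⁻³ / 5.39×10⁻⁵ = 1.37×10⁻⁸ F.
C = (1/C₁ + 1/C₂)⁻¹ = 1.61×10⁻⁹ F.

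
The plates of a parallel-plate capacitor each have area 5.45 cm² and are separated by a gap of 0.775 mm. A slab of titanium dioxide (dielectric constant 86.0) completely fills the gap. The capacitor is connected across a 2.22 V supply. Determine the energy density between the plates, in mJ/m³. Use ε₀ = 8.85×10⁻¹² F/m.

E = V/d = 2.22 / 7.75×10⁻⁴ = 2.86×10³ V/m.
u = ½κε₀E² = ½ × 86.0 × 8.85×10⁻¹² × (2.86×10³)² = 3.12×10⁻³ J/m³.

u ≈ 3.12 mJ/m³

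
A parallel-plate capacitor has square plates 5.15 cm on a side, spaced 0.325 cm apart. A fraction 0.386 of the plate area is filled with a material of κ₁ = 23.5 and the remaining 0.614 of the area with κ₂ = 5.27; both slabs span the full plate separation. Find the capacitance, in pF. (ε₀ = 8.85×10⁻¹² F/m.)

88.9 pF

A = (5.15 cm)² = 2.65×10⁻³ m².
Side-by-side slabs ⇒ two capacitors in parallel, each spanning the full gap.
C₁ = κ₁ε₀A₁/d = 23.5 × 8.85×10⁻¹² × 1.02×10⁻³ / 3.25×10⁻³ = 6.55×10⁻¹¹ F.
C₂ = κ₂ε₀A₂/d = 5.27 × 8.85×10⁻¹² × 1.63×10⁻³ / 3.25×10⁻³ = 2.34×10⁻¹¹ F.
C = C₁ + C₂ = 8.89×10⁻¹¹ F.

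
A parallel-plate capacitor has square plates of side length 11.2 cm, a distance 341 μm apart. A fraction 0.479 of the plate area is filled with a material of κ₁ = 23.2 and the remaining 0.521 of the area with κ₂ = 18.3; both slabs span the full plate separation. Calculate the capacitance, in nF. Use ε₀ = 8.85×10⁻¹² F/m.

6.72 nF

A = (11.2 cm)² = 1.25×10⁻² m².
Side-by-side slabs ⇒ two capacitors in parallel, each spanning the full gap.
C₁ = κ₁ε₀A₁/d = 23.2 × 8.85×10⁻¹² × 6.01×10⁻³ / 3.41×10⁻⁴ = 3.62×10⁻⁹ F.
C₂ = κ₂ε₀A₂/d = 18.3 × 8.85×10⁻¹² × 6.54×10⁻³ / 3.41×10⁻⁴ = 3.10×10⁻⁹ F.
C = C₁ + C₂ = 6.72×10⁻⁹ F.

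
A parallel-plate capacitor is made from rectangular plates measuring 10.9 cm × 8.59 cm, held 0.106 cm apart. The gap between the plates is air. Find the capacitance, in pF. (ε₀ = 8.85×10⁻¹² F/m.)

C ≈ 78.2 pF

A = 10.9 × 8.59 cm² = 9.36×10⁻³ m².
C = ε₀A/d = 8.85×10⁻¹² × 9.36×10⁻³ / 1.06×10⁻³ = 7.82×10⁻¹¹ F.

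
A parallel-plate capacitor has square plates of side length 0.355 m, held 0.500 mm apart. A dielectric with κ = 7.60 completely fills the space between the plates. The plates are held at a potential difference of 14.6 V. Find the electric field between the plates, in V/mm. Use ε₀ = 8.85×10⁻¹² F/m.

29.2 V/mm

E = V/d = 14.6 / 5.00×10⁻⁴ = 2.92×10⁴ V/m.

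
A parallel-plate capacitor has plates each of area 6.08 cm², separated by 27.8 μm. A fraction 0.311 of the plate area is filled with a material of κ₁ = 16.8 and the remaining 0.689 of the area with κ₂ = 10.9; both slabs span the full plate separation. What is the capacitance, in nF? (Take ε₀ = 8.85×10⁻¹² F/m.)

2.46 nF

A = 6.08 cm² = 6.08×10⁻⁴ m².
Side-by-side slabs ⇒ two capacitors in parallel, each spanning the full gap.
C₁ = κ₁ε₀A₁/d = 16.8 × 8.85×10⁻¹² × 1.89×10⁻⁴ / 2.78×10⁻⁵ = 1.01×10⁻⁹ F.
C₂ = κ₂ε₀A₂/d = 10.9 × 8.85×10⁻¹² × 4.19×10⁻⁴ / 2.78×10⁻⁵ = 1.45×10⁻⁹ F.
C = C₁ + C₂ = 2.46×10⁻⁹ F.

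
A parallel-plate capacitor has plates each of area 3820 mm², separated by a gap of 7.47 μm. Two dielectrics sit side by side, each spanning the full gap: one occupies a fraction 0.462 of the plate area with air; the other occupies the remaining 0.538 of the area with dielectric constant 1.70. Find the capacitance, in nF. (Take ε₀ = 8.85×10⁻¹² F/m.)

6.23 nF

A = 3820 mm² = 3.82×10⁻³ m².
Side-by-side slabs ⇒ two capacitors in parallel, each spanning the full gap.
C₁ = κ₁ε₀A₁/d = 1.00 × 8.85×10⁻¹² × 1.76×10⁻³ / 7.47×10⁻⁶ = 2.09×10⁻⁹ F.
C₂ = κ₂ε₀A₂/d = 1.70 × 8.85×10⁻¹² × 2.06×10⁻³ / 7.47×10⁻⁶ = 4.14×10⁻⁹ F.
C = C₁ + C₂ = 6.23×10⁻⁹ F.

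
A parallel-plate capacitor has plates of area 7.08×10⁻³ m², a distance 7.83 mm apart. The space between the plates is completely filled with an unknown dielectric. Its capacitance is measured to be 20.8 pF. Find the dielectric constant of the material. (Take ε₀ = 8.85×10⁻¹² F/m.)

κ = Cd/(ε₀A) = 2.08×10⁻¹¹ × 7.83×10⁻³ / (8.85×10⁻¹² × 7.08×10⁻³) = 2.60.

2.60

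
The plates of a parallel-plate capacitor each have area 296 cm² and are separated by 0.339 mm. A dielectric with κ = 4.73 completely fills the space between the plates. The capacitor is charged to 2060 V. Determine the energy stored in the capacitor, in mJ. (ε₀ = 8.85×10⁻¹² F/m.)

U ≈ 7.76 mJ

A = 296 cm² = 2.96×10⁻² m².
C = κε₀A/d = 4.73 × 8.85×10⁻¹² × 2.96×10⁻² / 3.39×10⁻⁴ = 3.66×10⁻⁹ F.
U = ½CV² = ½ × 3.66×10⁻⁹ × (2060)² = 7.76×10⁻³ J.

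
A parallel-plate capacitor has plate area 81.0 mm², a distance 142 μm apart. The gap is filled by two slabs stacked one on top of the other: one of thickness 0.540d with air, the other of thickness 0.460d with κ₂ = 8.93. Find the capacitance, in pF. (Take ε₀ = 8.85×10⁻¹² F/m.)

C ≈ 8.53 pF

A = 81.0 mm² = 8.10×10⁻⁵ m².
Stacked slabs ⇒ two capacitors in series, each with the full plate area.
C₁ = κ₁ε₀A/d₁ = 1.00 × 8.85×10⁻¹² × 8.10×10⁻⁵ / 7.67×10⁻⁵ = 9.35×10⁻¹² F.
C₂ = κ₂ε₀A/d₂ = 8.93 × 8.85×10⁻¹² × 8.10×10⁻⁵ / 6.53×10⁻⁵ = 9.80×10⁻¹¹ F.
C = (1/C₁ + 1/C₂)⁻¹ = 8.53×10⁻¹² F.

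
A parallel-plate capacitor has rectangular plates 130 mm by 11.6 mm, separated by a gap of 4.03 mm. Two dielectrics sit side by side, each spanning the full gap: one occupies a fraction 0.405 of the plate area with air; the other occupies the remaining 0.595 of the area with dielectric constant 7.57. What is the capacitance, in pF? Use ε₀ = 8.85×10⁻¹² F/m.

C ≈ 16.3 pF

A = 130 × 11.6 mm² = 1.51×10⁻³ m².
Side-by-side slabs ⇒ two capacitors in parallel, each spanning the full gap.
C₁ = κ₁ε₀A₁/d = 1.00 × 8.85×10⁻¹² × 6.11×10⁻⁴ / 4.03×10⁻³ = 1.34×10⁻¹² F.
C₂ = κ₂ε₀A₂/d = 7.57 × 8.85×10⁻¹² × 8.97×10⁻⁴ / 4.03×10⁻³ = 1.49×10⁻¹¹ F.
C = C₁ + C₂ = 1.63×10⁻¹¹ F.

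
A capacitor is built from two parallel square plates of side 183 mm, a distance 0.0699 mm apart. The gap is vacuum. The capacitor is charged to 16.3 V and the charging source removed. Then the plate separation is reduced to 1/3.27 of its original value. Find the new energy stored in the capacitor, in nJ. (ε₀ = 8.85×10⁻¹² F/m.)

U ≈ 172 nJ

A = (183 mm)² = 3.35×10⁻² m².
Initially C₁ = ε₀A/d = 8.85×10⁻¹² × 3.35×10⁻² / 6.99×10⁻⁵ = 4.24×10⁻⁹ F.
U₁ = 5.63×10⁻⁷ J.
Isolated ⇒ Q is held fixed. C₂ = 3.27 C₁ and U = Q²/(2C), so U₂/U₁ = C₁/C₂ = 0.306.
U₂ = 0.306 × 5.63×10⁻⁷ = 1.72×10⁻⁷ J.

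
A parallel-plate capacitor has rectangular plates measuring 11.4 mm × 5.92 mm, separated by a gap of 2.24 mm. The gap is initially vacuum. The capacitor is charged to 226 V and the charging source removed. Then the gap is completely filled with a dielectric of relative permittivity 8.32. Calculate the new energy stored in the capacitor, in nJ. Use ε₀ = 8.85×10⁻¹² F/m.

A = 11.4 × 5.92 mm² = 6.75×10⁻⁵ m².
Initially C₁ = ε₀A/d = 8.85×10⁻¹² × 6.75×10⁻⁵ / 2.24×10⁻³ = 2.67×10⁻¹³ F.
U₁ = 6.81×10⁻⁹ J.
Isolated ⇒ Q is held fixed. C₂ = 8.32 C₁ and U = Q²/(2C), so U₂/U₁ = C₁/C₂ = 0.120.
U₂ = 0.120 × 6.81×10⁻⁹ = 8.18×10⁻¹⁰ J.

0.818 nJ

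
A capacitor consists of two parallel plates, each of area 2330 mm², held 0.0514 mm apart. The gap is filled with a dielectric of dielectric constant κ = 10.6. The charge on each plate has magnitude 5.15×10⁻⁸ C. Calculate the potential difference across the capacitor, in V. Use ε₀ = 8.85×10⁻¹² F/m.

A = 2330 mm² = 2.33×10⁻³ m².
C = κε₀A/d = 10.6 × 8.85×10⁻¹² × 2.33×10⁻³ / 5.14×10⁻⁵ = 4.25×10⁻⁹ F.
V = Q/C = 5.15×10⁻⁸ / 4.25×10⁻⁹ = 12.1 V.

V ≈ 12.1 V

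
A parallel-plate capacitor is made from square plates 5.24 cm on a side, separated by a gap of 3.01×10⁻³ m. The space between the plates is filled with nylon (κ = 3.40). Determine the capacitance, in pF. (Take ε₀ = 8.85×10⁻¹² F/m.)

C ≈ 27.4 pF

A = (5.24 cm)² = 2.75×10⁻³ m².
C = κε₀A/d = 3.40 × 8.85×10⁻¹² × 2.75×10⁻³ / 3.01×10⁻³ = 2.74×10⁻¹¹ F.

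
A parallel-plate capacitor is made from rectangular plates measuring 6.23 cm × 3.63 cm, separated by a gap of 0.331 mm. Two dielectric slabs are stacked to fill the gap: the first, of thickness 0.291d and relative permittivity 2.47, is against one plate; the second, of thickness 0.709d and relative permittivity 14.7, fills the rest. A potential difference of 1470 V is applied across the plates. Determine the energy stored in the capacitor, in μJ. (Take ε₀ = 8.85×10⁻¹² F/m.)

A = 6.23 × 3.63 cm² = 2.26×10⁻³ m².
Stacked slabs ⇒ two capacitors in series, each with the full plate area.
C₁ = κ₁ε₀A/d₁ = 2.47 × 8.85×10⁻¹² × 2.26×10⁻³ / 9.63×10⁻⁵ = 5.13×10⁻¹⁰ F.
C₂ = κ₂ε₀A/d₂ = 14.7 × 8.85×10⁻¹² × 2.26×10⁻³ / 2.35×10⁻⁴ = 1.25×10⁻⁹ F.
C = (1/C₁ + 1/C₂)⁻¹ = 3.64×10⁻¹⁰ F.
U = ½CV² = ½ × 3.64×10⁻¹⁰ × (1470)² = 3.93×10⁻⁴ J.

U ≈ 393 μJ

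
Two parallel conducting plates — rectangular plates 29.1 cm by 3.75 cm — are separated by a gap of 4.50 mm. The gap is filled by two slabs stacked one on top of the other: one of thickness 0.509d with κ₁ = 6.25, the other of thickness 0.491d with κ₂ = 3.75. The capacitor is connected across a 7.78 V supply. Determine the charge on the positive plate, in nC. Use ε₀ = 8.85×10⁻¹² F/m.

A = 29.1 × 3.75 cm² = 1.09×10⁻² m².
Stacked slabs ⇒ two capacitors in series, each with the full plate area.
C₁ = κ₁ε₀A/d₁ = 6.25 × 8.85×10⁻¹² × 1.09×10⁻² / 2.29×10⁻³ = 2.64×10⁻¹⁰ F.
C₂ = κ₂ε₀A/d₂ = 3.75 × 8.85×10⁻¹² × 1.09×10⁻² / 2.21×10⁻³ = 1.64×10⁻¹⁰ F.
C = (1/C₁ + 1/C₂)⁻¹ = 1.01×10⁻¹⁰ F.
Q = CV = 1.01×10⁻¹⁰ × 7.78 = 7.86×10⁻¹⁰ C.

0.786 nC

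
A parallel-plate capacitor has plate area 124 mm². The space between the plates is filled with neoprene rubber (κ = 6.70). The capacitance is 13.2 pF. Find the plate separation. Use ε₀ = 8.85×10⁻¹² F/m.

A = 124 mm² = 1.24×10⁻⁴ m².
d = κε₀A/C = 6.70 × 8.85×10⁻¹² × 1.24×10⁻⁴ / 1.32×10⁻¹¹ = 5.57×10⁻⁴ m.

0.557 mm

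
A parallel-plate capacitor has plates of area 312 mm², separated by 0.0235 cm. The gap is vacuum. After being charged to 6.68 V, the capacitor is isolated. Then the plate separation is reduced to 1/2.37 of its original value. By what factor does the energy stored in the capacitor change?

U₂/U₁ ≈ 0.422

Isolated ⇒ Q is held fixed.
C₂ = 2.37 C₁ and U = Q²/(2C), so U₂/U₁ = C₁/C₂ = 0.422.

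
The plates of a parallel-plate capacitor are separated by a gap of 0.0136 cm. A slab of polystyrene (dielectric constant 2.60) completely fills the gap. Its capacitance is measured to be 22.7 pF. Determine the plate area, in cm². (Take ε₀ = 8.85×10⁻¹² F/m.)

A = Cd/(κε₀) = 2.27×10⁻¹¹ × 1.36×10⁻⁴ / (2.60 × 8.85×10⁻¹²) = 1.34×10⁻⁴ m².

A ≈ 1.34 cm²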